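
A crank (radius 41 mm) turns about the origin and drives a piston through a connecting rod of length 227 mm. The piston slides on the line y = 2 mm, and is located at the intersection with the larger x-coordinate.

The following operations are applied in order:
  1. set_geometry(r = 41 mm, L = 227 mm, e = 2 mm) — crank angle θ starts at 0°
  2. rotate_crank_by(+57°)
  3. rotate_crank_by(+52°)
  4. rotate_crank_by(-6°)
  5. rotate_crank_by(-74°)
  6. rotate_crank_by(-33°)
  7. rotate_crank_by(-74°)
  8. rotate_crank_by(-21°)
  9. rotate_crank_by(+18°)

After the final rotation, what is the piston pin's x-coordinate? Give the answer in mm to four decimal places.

229.4007

set_geometry: r = 41 mm, L = 227 mm, e = 2 mm; θ ← 0°
rotate_crank_by(+57°): θ ← 0° +57° = 57°
rotate_crank_by(+52°): θ ← 57° +52° = 109°
rotate_crank_by(-6°): θ ← 109° -6° = 103°
rotate_crank_by(-74°): θ ← 103° -74° = 29°
rotate_crank_by(-33°): θ ← 29° -33° = -4°
rotate_crank_by(-74°): θ ← -4° -74° = -78°
rotate_crank_by(-21°): θ ← -78° -21° = -99°
rotate_crank_by(+18°): θ ← -99° +18° = -81°
crank pin P = (r cos θ, r sin θ) = (6.413813, -40.495222)
h = r sin θ − e = -40.495222 − 2 = -42.495222
x = r cos θ + √(L² − h²) = 6.413813 + √(51529.0 − 1805.8439) = 6.413813 + 222.986897 = 229.400710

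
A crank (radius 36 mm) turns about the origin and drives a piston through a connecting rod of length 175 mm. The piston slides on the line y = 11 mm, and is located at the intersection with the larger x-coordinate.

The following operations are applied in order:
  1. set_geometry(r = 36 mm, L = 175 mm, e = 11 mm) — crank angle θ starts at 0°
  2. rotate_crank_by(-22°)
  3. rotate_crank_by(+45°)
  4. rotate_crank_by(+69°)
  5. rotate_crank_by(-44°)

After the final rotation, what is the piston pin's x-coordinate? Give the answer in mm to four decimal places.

198.3782

set_geometry: r = 36 mm, L = 175 mm, e = 11 mm; θ ← 0°
rotate_crank_by(-22°): θ ← 0° -22° = -22°
rotate_crank_by(+45°): θ ← -22° +45° = 23°
rotate_crank_by(+69°): θ ← 23° +69° = 92°
rotate_crank_by(-44°): θ ← 92° -44° = 48°
crank pin P = (r cos θ, r sin θ) = (24.088702, 26.753214)
h = r sin θ − e = 26.753214 − 11 = 15.753214
x = r cos θ + √(L² − h²) = 24.088702 + √(30625.0 − 248.1637) = 24.088702 + 174.289518 = 198.378220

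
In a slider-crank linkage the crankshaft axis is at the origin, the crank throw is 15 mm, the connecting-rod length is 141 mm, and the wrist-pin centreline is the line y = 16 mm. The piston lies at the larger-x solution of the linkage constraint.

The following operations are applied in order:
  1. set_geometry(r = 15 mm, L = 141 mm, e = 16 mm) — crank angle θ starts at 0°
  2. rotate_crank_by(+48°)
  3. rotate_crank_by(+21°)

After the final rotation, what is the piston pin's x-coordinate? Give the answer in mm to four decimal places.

set_geometry: r = 15 mm, L = 141 mm, e = 16 mm; θ ← 0°
rotate_crank_by(+48°): θ ← 0° +48° = 48°
rotate_crank_by(+21°): θ ← 48° +21° = 69°
crank pin P = (r cos θ, r sin θ) = (5.375519, 14.003706)
h = r sin θ − e = 14.003706 − 16 = -1.996294
x = r cos θ + √(L² − h²) = 5.375519 + √(19881.0 − 3.9852) = 5.375519 + 140.985867 = 146.361387

146.3614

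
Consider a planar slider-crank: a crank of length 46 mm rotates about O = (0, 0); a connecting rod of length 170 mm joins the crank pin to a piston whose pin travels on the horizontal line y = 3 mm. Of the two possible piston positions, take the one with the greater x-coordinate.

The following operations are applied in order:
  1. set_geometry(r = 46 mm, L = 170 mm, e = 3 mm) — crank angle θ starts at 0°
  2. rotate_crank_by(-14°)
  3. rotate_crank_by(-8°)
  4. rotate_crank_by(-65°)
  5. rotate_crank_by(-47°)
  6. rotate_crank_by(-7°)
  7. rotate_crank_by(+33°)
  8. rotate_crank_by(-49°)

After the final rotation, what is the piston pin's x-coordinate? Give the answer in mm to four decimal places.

set_geometry: r = 46 mm, L = 170 mm, e = 3 mm; θ ← 0°
rotate_crank_by(-14°): θ ← 0° -14° = -14°
rotate_crank_by(-8°): θ ← -14° -8° = -22°
rotate_crank_by(-65°): θ ← -22° -65° = -87°
rotate_crank_by(-47°): θ ← -87° -47° = -134°
rotate_crank_by(-7°): θ ← -134° -7° = -141°
rotate_crank_by(+33°): θ ← -141° +33° = -108°
rotate_crank_by(-49°): θ ← -108° -49° = -157°
crank pin P = (r cos θ, r sin θ) = (-42.343223, -17.973632)
h = r sin θ − e = -17.973632 − 3 = -20.973632
x = r cos θ + √(L² − h²) = -42.343223 + √(28900.0 − 439.8932) = -42.343223 + 168.701235 = 126.358012

126.3580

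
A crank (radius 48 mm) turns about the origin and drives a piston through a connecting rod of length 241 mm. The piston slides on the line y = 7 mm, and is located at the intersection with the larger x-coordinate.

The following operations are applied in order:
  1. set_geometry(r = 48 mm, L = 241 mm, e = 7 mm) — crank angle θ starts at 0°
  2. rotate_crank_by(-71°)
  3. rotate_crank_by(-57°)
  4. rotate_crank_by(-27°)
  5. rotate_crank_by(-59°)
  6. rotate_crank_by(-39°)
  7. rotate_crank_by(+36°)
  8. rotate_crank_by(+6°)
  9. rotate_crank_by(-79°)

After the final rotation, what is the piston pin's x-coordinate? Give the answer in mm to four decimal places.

set_geometry: r = 48 mm, L = 241 mm, e = 7 mm; θ ← 0°
rotate_crank_by(-71°): θ ← 0° -71° = -71°
rotate_crank_by(-57°): θ ← -71° -57° = -128°
rotate_crank_by(-27°): θ ← -128° -27° = -155°
rotate_crank_by(-59°): θ ← -155° -59° = -214°
rotate_crank_by(-39°): θ ← -214° -39° = -253°
rotate_crank_by(+36°): θ ← -253° +36° = -217°
rotate_crank_by(+6°): θ ← -217° +6° = -211°
rotate_crank_by(-79°): θ ← -211° -79° = -290°
crank pin P = (r cos θ, r sin θ) = (16.416967, 45.105246)
h = r sin θ − e = 45.105246 − 7 = 38.105246
x = r cos θ + √(L² − h²) = 16.416967 + √(58081.0 − 1452.0098) = 16.416967 + 237.968465 = 254.385432

254.3854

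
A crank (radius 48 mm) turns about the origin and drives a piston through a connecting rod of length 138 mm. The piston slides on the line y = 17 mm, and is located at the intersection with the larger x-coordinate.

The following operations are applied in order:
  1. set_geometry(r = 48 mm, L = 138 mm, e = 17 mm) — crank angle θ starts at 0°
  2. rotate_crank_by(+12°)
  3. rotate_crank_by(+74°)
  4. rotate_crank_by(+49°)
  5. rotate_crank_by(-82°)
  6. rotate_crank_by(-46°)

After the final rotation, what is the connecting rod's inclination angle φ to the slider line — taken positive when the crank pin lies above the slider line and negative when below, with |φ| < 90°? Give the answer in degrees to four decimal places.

-4.6345

set_geometry: r = 48 mm, L = 138 mm, e = 17 mm; θ ← 0°
rotate_crank_by(+12°): θ ← 0° +12° = 12°
rotate_crank_by(+74°): θ ← 12° +74° = 86°
rotate_crank_by(+49°): θ ← 86° +49° = 135°
rotate_crank_by(-82°): θ ← 135° -82° = 53°
rotate_crank_by(-46°): θ ← 53° -46° = 7°
crank pin P = (r cos θ, r sin θ) = (47.642215, 5.849728)
h = r sin θ − e = 5.849728 − 17 = -11.150272
sin φ = h / L = -11.150272 / 138 = -0.08079907
φ = arcsin(-0.08079907) = -4.634498°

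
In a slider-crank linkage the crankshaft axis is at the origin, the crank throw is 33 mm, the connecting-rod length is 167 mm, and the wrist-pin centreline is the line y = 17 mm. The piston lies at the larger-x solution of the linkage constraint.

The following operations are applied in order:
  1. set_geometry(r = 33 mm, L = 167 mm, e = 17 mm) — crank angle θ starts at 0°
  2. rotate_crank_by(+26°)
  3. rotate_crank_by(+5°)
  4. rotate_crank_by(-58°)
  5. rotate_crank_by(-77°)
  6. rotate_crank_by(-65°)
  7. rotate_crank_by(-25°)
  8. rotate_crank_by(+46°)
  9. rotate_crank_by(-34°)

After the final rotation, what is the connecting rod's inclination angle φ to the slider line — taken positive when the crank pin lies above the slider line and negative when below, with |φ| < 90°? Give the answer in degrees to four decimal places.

-5.4456

set_geometry: r = 33 mm, L = 167 mm, e = 17 mm; θ ← 0°
rotate_crank_by(+26°): θ ← 0° +26° = 26°
rotate_crank_by(+5°): θ ← 26° +5° = 31°
rotate_crank_by(-58°): θ ← 31° -58° = -27°
rotate_crank_by(-77°): θ ← -27° -77° = -104°
rotate_crank_by(-65°): θ ← -104° -65° = -169°
rotate_crank_by(-25°): θ ← -169° -25° = -194°
rotate_crank_by(+46°): θ ← -194° +46° = -148°
rotate_crank_by(-34°): θ ← -148° -34° = -182°
crank pin P = (r cos θ, r sin θ) = (-32.979897, 1.151683)
h = r sin θ − e = 1.151683 − 17 = -15.848317
sin φ = h / L = -15.848317 / 167 = -0.09490010
φ = arcsin(-0.09490010) = -5.445570°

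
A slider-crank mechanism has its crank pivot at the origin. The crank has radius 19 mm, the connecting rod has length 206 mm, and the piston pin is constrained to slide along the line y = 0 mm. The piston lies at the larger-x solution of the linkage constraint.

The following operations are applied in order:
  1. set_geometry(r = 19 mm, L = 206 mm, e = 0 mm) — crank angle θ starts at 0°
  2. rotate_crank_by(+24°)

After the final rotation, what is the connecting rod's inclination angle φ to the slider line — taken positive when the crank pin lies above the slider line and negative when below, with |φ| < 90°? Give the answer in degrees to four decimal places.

2.1499

set_geometry: r = 19 mm, L = 206 mm, e = 0 mm; θ ← 0°
rotate_crank_by(+24°): θ ← 0° +24° = 24°
crank pin P = (r cos θ, r sin θ) = (17.357364, 7.727996)
h = r sin θ − e = 7.727996 − 0 = 7.727996
sin φ = h / L = 7.727996 / 206 = 0.03751454
φ = arcsin(0.03751454) = 2.149930°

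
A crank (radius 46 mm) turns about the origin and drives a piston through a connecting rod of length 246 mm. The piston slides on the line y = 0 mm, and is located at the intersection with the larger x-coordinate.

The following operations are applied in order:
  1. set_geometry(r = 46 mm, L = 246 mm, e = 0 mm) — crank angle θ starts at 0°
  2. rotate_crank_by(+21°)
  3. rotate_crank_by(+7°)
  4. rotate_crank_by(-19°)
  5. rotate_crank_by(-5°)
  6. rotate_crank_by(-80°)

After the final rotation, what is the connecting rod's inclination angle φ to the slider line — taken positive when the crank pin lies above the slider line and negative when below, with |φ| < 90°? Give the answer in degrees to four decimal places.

set_geometry: r = 46 mm, L = 246 mm, e = 0 mm; θ ← 0°
rotate_crank_by(+21°): θ ← 0° +21° = 21°
rotate_crank_by(+7°): θ ← 21° +7° = 28°
rotate_crank_by(-19°): θ ← 28° -19° = 9°
rotate_crank_by(-5°): θ ← 9° -5° = 4°
rotate_crank_by(-80°): θ ← 4° -80° = -76°
crank pin P = (r cos θ, r sin θ) = (11.128407, -44.633603)
h = r sin θ − e = -44.633603 − 0 = -44.633603
sin φ = h / L = -44.633603 / 246 = -0.18143741
φ = arcsin(-0.18143741) = -10.453496°

-10.4535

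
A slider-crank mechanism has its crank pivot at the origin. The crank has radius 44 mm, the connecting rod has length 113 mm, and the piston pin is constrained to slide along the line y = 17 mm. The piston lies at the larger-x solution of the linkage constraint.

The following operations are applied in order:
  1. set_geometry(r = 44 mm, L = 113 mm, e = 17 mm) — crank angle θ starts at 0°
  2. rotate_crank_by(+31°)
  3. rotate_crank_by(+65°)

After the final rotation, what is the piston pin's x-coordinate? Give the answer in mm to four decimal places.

set_geometry: r = 44 mm, L = 113 mm, e = 17 mm; θ ← 0°
rotate_crank_by(+31°): θ ← 0° +31° = 31°
rotate_crank_by(+65°): θ ← 31° +65° = 96°
crank pin P = (r cos θ, r sin θ) = (-4.599252, 43.758963)
h = r sin θ − e = 43.758963 − 17 = 26.758963
x = r cos θ + √(L² − h²) = -4.599252 + √(12769.0 − 716.0421) = -4.599252 + 109.785964 = 105.186712

105.1867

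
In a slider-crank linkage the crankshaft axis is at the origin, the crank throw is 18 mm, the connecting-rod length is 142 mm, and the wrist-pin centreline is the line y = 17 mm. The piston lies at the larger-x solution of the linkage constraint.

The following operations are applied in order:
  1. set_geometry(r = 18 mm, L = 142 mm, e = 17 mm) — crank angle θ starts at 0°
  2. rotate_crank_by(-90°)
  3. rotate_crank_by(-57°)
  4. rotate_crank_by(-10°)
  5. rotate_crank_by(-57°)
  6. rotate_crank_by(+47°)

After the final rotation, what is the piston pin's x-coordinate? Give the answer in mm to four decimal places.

122.8926

set_geometry: r = 18 mm, L = 142 mm, e = 17 mm; θ ← 0°
rotate_crank_by(-90°): θ ← 0° -90° = -90°
rotate_crank_by(-57°): θ ← -90° -57° = -147°
rotate_crank_by(-10°): θ ← -147° -10° = -157°
rotate_crank_by(-57°): θ ← -157° -57° = -214°
rotate_crank_by(+47°): θ ← -214° +47° = -167°
crank pin P = (r cos θ, r sin θ) = (-17.538661, -4.049119)
h = r sin θ − e = -4.049119 − 17 = -21.049119
x = r cos θ + √(L² − h²) = -17.538661 + √(20164.0 − 443.0654) = -17.538661 + 140.431245 = 122.892584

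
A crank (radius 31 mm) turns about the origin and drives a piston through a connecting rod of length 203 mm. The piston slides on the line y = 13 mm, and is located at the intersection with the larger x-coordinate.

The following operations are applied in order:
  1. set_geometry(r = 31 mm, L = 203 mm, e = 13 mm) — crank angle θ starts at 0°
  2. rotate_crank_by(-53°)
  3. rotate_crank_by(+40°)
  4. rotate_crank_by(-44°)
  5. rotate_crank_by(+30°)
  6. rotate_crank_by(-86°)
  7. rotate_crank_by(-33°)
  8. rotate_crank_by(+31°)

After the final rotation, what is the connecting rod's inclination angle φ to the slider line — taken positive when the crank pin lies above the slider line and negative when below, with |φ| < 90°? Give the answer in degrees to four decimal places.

set_geometry: r = 31 mm, L = 203 mm, e = 13 mm; θ ← 0°
rotate_crank_by(-53°): θ ← 0° -53° = -53°
rotate_crank_by(+40°): θ ← -53° +40° = -13°
rotate_crank_by(-44°): θ ← -13° -44° = -57°
rotate_crank_by(+30°): θ ← -57° +30° = -27°
rotate_crank_by(-86°): θ ← -27° -86° = -113°
rotate_crank_by(-33°): θ ← -113° -33° = -146°
rotate_crank_by(+31°): θ ← -146° +31° = -115°
crank pin P = (r cos θ, r sin θ) = (-13.101166, -28.095541)
h = r sin θ − e = -28.095541 − 13 = -41.095541
sin φ = h / L = -41.095541 / 203 = -0.20244109
φ = arcsin(-0.20244109) = -11.679744°

-11.6797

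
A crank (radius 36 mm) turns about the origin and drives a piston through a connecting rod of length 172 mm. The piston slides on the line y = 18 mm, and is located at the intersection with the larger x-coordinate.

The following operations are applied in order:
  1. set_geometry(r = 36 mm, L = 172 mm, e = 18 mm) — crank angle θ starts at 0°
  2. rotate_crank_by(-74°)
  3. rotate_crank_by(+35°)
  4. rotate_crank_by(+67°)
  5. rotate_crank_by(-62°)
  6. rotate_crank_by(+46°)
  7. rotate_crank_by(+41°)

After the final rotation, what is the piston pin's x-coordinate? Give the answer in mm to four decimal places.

193.3290

set_geometry: r = 36 mm, L = 172 mm, e = 18 mm; θ ← 0°
rotate_crank_by(-74°): θ ← 0° -74° = -74°
rotate_crank_by(+35°): θ ← -74° +35° = -39°
rotate_crank_by(+67°): θ ← -39° +67° = 28°
rotate_crank_by(-62°): θ ← 28° -62° = -34°
rotate_crank_by(+46°): θ ← -34° +46° = 12°
rotate_crank_by(+41°): θ ← 12° +41° = 53°
crank pin P = (r cos θ, r sin θ) = (21.665341, 28.750878)
h = r sin θ − e = 28.750878 − 18 = 10.750878
x = r cos θ + √(L² − h²) = 21.665341 + √(29584.0 − 115.5814) = 21.665341 + 171.663679 = 193.329020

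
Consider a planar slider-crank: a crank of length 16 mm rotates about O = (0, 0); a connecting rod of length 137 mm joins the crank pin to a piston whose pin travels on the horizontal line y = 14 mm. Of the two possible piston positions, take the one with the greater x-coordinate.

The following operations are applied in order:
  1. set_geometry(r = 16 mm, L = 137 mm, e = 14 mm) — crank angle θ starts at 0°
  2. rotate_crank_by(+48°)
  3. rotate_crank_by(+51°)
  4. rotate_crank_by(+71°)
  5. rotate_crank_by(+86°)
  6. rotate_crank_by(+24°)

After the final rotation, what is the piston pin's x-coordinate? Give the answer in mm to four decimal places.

136.5077

set_geometry: r = 16 mm, L = 137 mm, e = 14 mm; θ ← 0°
rotate_crank_by(+48°): θ ← 0° +48° = 48°
rotate_crank_by(+51°): θ ← 48° +51° = 99°
rotate_crank_by(+71°): θ ← 99° +71° = 170°
rotate_crank_by(+86°): θ ← 170° +86° = 256°
rotate_crank_by(+24°): θ ← 256° +24° = 280°
crank pin P = (r cos θ, r sin θ) = (2.778371, -15.756924)
h = r sin θ − e = -15.756924 − 14 = -29.756924
x = r cos θ + √(L² − h²) = 2.778371 + √(18769.0 − 885.4745) = 2.778371 + 133.729299 = 136.507670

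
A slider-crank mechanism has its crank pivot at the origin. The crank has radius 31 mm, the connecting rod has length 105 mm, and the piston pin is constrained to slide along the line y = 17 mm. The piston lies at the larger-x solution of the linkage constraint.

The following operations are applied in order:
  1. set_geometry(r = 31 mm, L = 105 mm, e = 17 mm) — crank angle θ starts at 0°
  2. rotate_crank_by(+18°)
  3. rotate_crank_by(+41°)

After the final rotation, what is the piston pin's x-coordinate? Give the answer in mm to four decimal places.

120.5290

set_geometry: r = 31 mm, L = 105 mm, e = 17 mm; θ ← 0°
rotate_crank_by(+18°): θ ← 0° +18° = 18°
rotate_crank_by(+41°): θ ← 18° +41° = 59°
crank pin P = (r cos θ, r sin θ) = (15.966180, 26.572186)
h = r sin θ − e = 26.572186 − 17 = 9.572186
x = r cos θ + √(L² − h²) = 15.966180 + √(11025.0 − 91.6268) = 15.966180 + 104.562772 = 120.528952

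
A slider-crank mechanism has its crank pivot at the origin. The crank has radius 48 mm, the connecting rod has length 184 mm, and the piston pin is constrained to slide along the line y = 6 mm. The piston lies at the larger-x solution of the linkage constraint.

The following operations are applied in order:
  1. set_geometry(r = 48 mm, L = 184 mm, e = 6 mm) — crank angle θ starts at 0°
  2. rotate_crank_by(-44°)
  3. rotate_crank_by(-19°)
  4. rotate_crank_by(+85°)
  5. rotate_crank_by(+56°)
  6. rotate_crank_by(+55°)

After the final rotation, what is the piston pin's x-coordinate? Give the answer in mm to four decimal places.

set_geometry: r = 48 mm, L = 184 mm, e = 6 mm; θ ← 0°
rotate_crank_by(-44°): θ ← 0° -44° = -44°
rotate_crank_by(-19°): θ ← -44° -19° = -63°
rotate_crank_by(+85°): θ ← -63° +85° = 22°
rotate_crank_by(+56°): θ ← 22° +56° = 78°
rotate_crank_by(+55°): θ ← 78° +55° = 133°
crank pin P = (r cos θ, r sin θ) = (-32.735921, 35.104978)
h = r sin θ − e = 35.104978 − 6 = 29.104978
x = r cos θ + √(L² − h²) = -32.735921 + √(33856.0 − 847.0997) = -32.735921 + 181.683517 = 148.947596

148.9476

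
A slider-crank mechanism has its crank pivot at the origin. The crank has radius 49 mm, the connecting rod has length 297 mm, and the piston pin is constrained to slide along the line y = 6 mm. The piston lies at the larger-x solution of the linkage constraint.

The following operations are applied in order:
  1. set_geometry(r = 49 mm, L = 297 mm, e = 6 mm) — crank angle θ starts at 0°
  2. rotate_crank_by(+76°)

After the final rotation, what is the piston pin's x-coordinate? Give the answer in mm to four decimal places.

set_geometry: r = 49 mm, L = 297 mm, e = 6 mm; θ ← 0°
rotate_crank_by(+76°): θ ← 0° +76° = 76°
crank pin P = (r cos θ, r sin θ) = (11.854173, 47.544491)
h = r sin θ − e = 47.544491 − 6 = 41.544491
x = r cos θ + √(L² − h²) = 11.854173 + √(88209.0 − 1725.9447) = 11.854173 + 294.080015 = 305.934188

305.9342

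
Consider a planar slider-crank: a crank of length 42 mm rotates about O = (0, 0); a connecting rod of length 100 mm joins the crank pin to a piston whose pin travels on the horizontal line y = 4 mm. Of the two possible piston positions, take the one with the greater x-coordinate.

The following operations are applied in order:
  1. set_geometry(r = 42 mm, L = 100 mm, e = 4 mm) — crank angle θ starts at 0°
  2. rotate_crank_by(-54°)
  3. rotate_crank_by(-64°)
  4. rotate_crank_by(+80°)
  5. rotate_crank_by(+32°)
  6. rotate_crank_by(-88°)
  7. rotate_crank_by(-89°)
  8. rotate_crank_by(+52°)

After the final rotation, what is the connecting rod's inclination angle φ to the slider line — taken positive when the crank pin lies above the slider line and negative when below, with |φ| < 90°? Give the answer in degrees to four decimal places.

set_geometry: r = 42 mm, L = 100 mm, e = 4 mm; θ ← 0°
rotate_crank_by(-54°): θ ← 0° -54° = -54°
rotate_crank_by(-64°): θ ← -54° -64° = -118°
rotate_crank_by(+80°): θ ← -118° +80° = -38°
rotate_crank_by(+32°): θ ← -38° +32° = -6°
rotate_crank_by(-88°): θ ← -6° -88° = -94°
rotate_crank_by(-89°): θ ← -94° -89° = -183°
rotate_crank_by(+52°): θ ← -183° +52° = -131°
crank pin P = (r cos θ, r sin θ) = (-27.554479, -31.697802)
h = r sin θ − e = -31.697802 − 4 = -35.697802
sin φ = h / L = -35.697802 / 100 = -0.35697802
φ = arcsin(-0.35697802) = -20.914722°

-20.9147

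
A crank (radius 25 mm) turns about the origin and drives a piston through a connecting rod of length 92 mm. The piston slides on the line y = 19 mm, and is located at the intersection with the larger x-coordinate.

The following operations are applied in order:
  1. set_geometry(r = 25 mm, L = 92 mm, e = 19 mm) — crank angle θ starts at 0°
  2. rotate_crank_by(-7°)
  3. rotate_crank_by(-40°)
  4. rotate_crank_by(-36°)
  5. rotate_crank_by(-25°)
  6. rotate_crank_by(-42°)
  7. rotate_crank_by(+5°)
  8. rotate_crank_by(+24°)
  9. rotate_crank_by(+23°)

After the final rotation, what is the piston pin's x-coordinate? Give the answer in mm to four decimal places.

77.4487

set_geometry: r = 25 mm, L = 92 mm, e = 19 mm; θ ← 0°
rotate_crank_by(-7°): θ ← 0° -7° = -7°
rotate_crank_by(-40°): θ ← -7° -40° = -47°
rotate_crank_by(-36°): θ ← -47° -36° = -83°
rotate_crank_by(-25°): θ ← -83° -25° = -108°
rotate_crank_by(-42°): θ ← -108° -42° = -150°
rotate_crank_by(+5°): θ ← -150° +5° = -145°
rotate_crank_by(+24°): θ ← -145° +24° = -121°
rotate_crank_by(+23°): θ ← -121° +23° = -98°
crank pin P = (r cos θ, r sin θ) = (-3.479328, -24.756702)
h = r sin θ − e = -24.756702 − 19 = -43.756702
x = r cos θ + √(L² − h²) = -3.479328 + √(8464.0 − 1914.6489) = -3.479328 + 80.928061 = 77.448733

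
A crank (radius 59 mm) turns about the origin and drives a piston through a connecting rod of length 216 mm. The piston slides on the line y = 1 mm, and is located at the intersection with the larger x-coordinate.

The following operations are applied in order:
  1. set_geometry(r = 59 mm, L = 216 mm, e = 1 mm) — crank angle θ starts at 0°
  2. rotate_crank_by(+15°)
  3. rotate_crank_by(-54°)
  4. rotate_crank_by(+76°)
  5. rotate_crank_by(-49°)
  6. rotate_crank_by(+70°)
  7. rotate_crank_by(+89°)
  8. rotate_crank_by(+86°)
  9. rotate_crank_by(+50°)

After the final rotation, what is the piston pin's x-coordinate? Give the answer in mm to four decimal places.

221.2028

set_geometry: r = 59 mm, L = 216 mm, e = 1 mm; θ ← 0°
rotate_crank_by(+15°): θ ← 0° +15° = 15°
rotate_crank_by(-54°): θ ← 15° -54° = -39°
rotate_crank_by(+76°): θ ← -39° +76° = 37°
rotate_crank_by(-49°): θ ← 37° -49° = -12°
rotate_crank_by(+70°): θ ← -12° +70° = 58°
rotate_crank_by(+89°): θ ← 58° +89° = 147°
rotate_crank_by(+86°): θ ← 147° +86° = 233°
rotate_crank_by(+50°): θ ← 233° +50° = 283°
crank pin P = (r cos θ, r sin θ) = (13.272112, -57.487834)
h = r sin θ − e = -57.487834 − 1 = -58.487834
x = r cos θ + √(L² − h²) = 13.272112 + √(46656.0 − 3420.8267) = 13.272112 + 207.930693 = 221.202806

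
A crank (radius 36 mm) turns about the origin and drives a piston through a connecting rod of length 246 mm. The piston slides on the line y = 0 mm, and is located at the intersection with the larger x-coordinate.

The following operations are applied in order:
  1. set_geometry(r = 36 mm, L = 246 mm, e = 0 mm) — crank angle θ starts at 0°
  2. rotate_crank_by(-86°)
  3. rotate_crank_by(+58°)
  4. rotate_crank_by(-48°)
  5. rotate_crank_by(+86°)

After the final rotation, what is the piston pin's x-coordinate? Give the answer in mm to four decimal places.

281.3736

set_geometry: r = 36 mm, L = 246 mm, e = 0 mm; θ ← 0°
rotate_crank_by(-86°): θ ← 0° -86° = -86°
rotate_crank_by(+58°): θ ← -86° +58° = -28°
rotate_crank_by(-48°): θ ← -28° -48° = -76°
rotate_crank_by(+86°): θ ← -76° +86° = 10°
crank pin P = (r cos θ, r sin θ) = (35.453079, 6.251334)
h = r sin θ − e = 6.251334 − 0 = 6.251334
x = r cos θ + √(L² − h²) = 35.453079 + √(60516.0 − 39.0792) = 35.453079 + 245.920558 = 281.373637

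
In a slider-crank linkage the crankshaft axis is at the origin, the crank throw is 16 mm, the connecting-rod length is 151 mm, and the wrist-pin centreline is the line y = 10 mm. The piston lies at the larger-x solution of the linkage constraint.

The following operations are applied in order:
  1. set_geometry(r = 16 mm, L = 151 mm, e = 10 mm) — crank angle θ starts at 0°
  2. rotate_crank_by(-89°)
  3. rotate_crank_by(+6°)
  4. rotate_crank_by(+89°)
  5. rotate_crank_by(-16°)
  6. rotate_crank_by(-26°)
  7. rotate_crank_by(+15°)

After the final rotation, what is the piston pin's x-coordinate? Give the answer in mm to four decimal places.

set_geometry: r = 16 mm, L = 151 mm, e = 10 mm; θ ← 0°
rotate_crank_by(-89°): θ ← 0° -89° = -89°
rotate_crank_by(+6°): θ ← -89° +6° = -83°
rotate_crank_by(+89°): θ ← -83° +89° = 6°
rotate_crank_by(-16°): θ ← 6° -16° = -10°
rotate_crank_by(-26°): θ ← -10° -26° = -36°
rotate_crank_by(+15°): θ ← -36° +15° = -21°
crank pin P = (r cos θ, r sin θ) = (14.937287, -5.733887)
h = r sin θ − e = -5.733887 − 10 = -15.733887
x = r cos θ + √(L² − h²) = 14.937287 + √(22801.0 − 247.5552) = 14.937287 + 150.178044 = 165.115330

165.1153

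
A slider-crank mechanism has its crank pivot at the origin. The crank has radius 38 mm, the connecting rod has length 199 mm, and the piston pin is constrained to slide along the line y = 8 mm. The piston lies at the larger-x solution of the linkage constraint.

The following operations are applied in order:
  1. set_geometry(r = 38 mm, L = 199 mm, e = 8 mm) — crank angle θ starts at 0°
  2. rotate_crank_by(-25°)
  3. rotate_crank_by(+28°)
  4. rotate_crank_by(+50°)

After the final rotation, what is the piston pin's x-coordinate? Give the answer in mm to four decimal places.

220.6101

set_geometry: r = 38 mm, L = 199 mm, e = 8 mm; θ ← 0°
rotate_crank_by(-25°): θ ← 0° -25° = -25°
rotate_crank_by(+28°): θ ← -25° +28° = 3°
rotate_crank_by(+50°): θ ← 3° +50° = 53°
crank pin P = (r cos θ, r sin θ) = (22.868971, 30.348149)
h = r sin θ − e = 30.348149 − 8 = 22.348149
x = r cos θ + √(L² − h²) = 22.868971 + √(39601.0 − 499.4398) = 22.868971 + 197.741144 = 220.610115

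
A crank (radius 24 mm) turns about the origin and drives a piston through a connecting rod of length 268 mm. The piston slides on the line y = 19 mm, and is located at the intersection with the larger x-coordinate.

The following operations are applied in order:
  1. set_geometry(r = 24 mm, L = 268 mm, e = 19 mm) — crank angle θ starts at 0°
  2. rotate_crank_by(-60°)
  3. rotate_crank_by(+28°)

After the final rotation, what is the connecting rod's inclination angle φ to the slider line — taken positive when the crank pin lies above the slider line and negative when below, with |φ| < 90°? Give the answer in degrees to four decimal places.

-6.7969

set_geometry: r = 24 mm, L = 268 mm, e = 19 mm; θ ← 0°
rotate_crank_by(-60°): θ ← 0° -60° = -60°
rotate_crank_by(+28°): θ ← -60° +28° = -32°
crank pin P = (r cos θ, r sin θ) = (20.353154, -12.718062)
h = r sin θ − e = -12.718062 − 19 = -31.718062
sin φ = h / L = -31.718062 / 268 = -0.11835098
φ = arcsin(-0.11835098) = -6.796942°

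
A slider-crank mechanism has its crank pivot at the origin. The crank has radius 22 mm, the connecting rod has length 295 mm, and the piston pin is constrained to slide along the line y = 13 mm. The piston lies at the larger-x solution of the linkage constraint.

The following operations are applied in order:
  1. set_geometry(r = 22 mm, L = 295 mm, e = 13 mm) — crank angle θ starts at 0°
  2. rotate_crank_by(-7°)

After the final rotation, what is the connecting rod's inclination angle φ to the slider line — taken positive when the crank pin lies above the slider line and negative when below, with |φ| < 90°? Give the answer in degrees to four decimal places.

set_geometry: r = 22 mm, L = 295 mm, e = 13 mm; θ ← 0°
rotate_crank_by(-7°): θ ← 0° -7° = -7°
crank pin P = (r cos θ, r sin θ) = (21.836015, -2.681126)
h = r sin θ − e = -2.681126 − 13 = -15.681126
sin φ = h / L = -15.681126 / 295 = -0.05315636
φ = arcsin(-0.05315636) = -3.047071°

-3.0471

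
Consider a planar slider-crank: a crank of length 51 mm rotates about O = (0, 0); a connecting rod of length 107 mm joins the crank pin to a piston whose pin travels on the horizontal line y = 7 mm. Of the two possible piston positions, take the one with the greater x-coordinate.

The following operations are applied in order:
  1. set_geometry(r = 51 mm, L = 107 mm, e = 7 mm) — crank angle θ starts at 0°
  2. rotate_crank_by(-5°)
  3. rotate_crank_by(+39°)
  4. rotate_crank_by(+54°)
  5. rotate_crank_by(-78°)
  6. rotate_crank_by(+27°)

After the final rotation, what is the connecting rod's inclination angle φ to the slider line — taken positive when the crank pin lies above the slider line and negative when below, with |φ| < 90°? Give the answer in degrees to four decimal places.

12.7928

set_geometry: r = 51 mm, L = 107 mm, e = 7 mm; θ ← 0°
rotate_crank_by(-5°): θ ← 0° -5° = -5°
rotate_crank_by(+39°): θ ← -5° +39° = 34°
rotate_crank_by(+54°): θ ← 34° +54° = 88°
rotate_crank_by(-78°): θ ← 88° -78° = 10°
rotate_crank_by(+27°): θ ← 10° +27° = 37°
crank pin P = (r cos θ, r sin θ) = (40.730411, 30.692566)
h = r sin θ − e = 30.692566 − 7 = 23.692566
sin φ = h / L = 23.692566 / 107 = 0.22142585
φ = arcsin(0.22142585) = 12.792794°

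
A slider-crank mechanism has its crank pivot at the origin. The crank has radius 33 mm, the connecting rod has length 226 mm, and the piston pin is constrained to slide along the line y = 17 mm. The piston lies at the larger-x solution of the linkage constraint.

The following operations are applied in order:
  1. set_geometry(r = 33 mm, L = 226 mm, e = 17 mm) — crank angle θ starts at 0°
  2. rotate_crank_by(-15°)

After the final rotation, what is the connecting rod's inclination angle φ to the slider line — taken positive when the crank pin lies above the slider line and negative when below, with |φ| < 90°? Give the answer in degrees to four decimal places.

-6.4891

set_geometry: r = 33 mm, L = 226 mm, e = 17 mm; θ ← 0°
rotate_crank_by(-15°): θ ← 0° -15° = -15°
crank pin P = (r cos θ, r sin θ) = (31.875552, -8.541028)
h = r sin θ − e = -8.541028 − 17 = -25.541028
sin φ = h / L = -25.541028 / 226 = -0.11301340
φ = arcsin(-0.11301340) = -6.489054°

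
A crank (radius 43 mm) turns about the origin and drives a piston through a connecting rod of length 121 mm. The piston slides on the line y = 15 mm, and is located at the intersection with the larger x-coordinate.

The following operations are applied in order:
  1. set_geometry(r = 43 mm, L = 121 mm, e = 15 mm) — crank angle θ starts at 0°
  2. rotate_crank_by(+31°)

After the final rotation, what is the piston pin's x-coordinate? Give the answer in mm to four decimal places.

157.6470

set_geometry: r = 43 mm, L = 121 mm, e = 15 mm; θ ← 0°
rotate_crank_by(+31°): θ ← 0° +31° = 31°
crank pin P = (r cos θ, r sin θ) = (36.858194, 22.146637)
h = r sin θ − e = 22.146637 − 15 = 7.146637
x = r cos θ + √(L² − h²) = 36.858194 + √(14641.0 − 51.0744) = 36.858194 + 120.788764 = 157.646958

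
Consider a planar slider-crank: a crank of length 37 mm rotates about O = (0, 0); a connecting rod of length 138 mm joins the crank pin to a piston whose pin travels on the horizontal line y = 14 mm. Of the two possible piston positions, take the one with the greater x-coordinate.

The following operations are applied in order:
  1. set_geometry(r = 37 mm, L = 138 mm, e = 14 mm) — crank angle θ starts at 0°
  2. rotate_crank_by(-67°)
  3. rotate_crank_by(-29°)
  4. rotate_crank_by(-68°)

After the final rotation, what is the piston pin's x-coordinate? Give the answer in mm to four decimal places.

100.2951

set_geometry: r = 37 mm, L = 138 mm, e = 14 mm; θ ← 0°
rotate_crank_by(-67°): θ ← 0° -67° = -67°
rotate_crank_by(-29°): θ ← -67° -29° = -96°
rotate_crank_by(-68°): θ ← -96° -68° = -164°
crank pin P = (r cos θ, r sin θ) = (-35.566683, -10.198582)
h = r sin θ − e = -10.198582 − 14 = -24.198582
x = r cos θ + √(L² − h²) = -35.566683 + √(19044.0 − 585.5714) = -35.566683 + 135.861800 = 100.295117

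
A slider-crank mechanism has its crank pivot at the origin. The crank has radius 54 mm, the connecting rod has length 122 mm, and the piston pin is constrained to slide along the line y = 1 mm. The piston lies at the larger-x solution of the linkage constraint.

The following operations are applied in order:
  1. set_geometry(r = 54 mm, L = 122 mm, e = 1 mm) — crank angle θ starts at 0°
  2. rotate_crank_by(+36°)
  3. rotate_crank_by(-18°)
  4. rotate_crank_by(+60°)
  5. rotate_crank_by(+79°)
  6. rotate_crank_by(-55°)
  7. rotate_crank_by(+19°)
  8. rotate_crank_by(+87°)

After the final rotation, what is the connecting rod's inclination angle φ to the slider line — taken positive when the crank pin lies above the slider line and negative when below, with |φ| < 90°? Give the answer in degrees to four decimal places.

set_geometry: r = 54 mm, L = 122 mm, e = 1 mm; θ ← 0°
rotate_crank_by(+36°): θ ← 0° +36° = 36°
rotate_crank_by(-18°): θ ← 36° -18° = 18°
rotate_crank_by(+60°): θ ← 18° +60° = 78°
rotate_crank_by(+79°): θ ← 78° +79° = 157°
rotate_crank_by(-55°): θ ← 157° -55° = 102°
rotate_crank_by(+19°): θ ← 102° +19° = 121°
rotate_crank_by(+87°): θ ← 121° +87° = 208°
crank pin P = (r cos θ, r sin θ) = (-47.679170, -25.351464)
h = r sin θ − e = -25.351464 − 1 = -26.351464
sin φ = h / L = -26.351464 / 122 = -0.21599561
φ = arcsin(-0.21599561) = -12.473944°

-12.4739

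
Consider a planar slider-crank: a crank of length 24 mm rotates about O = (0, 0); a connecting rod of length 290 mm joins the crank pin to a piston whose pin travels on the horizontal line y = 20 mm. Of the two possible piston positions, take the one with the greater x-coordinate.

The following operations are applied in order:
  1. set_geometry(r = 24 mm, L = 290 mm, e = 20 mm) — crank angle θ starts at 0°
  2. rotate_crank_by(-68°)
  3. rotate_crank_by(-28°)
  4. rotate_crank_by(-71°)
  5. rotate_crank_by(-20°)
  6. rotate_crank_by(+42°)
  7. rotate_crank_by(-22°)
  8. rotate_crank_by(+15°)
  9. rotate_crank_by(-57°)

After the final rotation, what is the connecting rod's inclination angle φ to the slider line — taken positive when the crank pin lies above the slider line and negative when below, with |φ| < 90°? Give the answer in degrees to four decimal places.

-1.6528

set_geometry: r = 24 mm, L = 290 mm, e = 20 mm; θ ← 0°
rotate_crank_by(-68°): θ ← 0° -68° = -68°
rotate_crank_by(-28°): θ ← -68° -28° = -96°
rotate_crank_by(-71°): θ ← -96° -71° = -167°
rotate_crank_by(-20°): θ ← -167° -20° = -187°
rotate_crank_by(+42°): θ ← -187° +42° = -145°
rotate_crank_by(-22°): θ ← -145° -22° = -167°
rotate_crank_by(+15°): θ ← -167° +15° = -152°
rotate_crank_by(-57°): θ ← -152° -57° = -209°
crank pin P = (r cos θ, r sin θ) = (-20.990873, 11.635431)
h = r sin θ − e = 11.635431 − 20 = -8.364569
sin φ = h / L = -8.364569 / 290 = -0.02884334
φ = arcsin(-0.02884334) = -1.652831°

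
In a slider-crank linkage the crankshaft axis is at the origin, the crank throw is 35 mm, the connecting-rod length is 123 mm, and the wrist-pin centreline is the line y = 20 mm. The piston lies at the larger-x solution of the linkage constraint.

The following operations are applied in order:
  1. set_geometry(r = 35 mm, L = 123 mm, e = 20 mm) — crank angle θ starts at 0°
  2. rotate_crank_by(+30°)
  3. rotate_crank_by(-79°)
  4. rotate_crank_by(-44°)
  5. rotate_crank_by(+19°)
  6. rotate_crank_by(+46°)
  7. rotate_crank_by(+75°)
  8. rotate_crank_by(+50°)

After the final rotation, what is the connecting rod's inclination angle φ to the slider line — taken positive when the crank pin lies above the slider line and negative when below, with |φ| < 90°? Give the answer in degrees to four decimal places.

6.8823

set_geometry: r = 35 mm, L = 123 mm, e = 20 mm; θ ← 0°
rotate_crank_by(+30°): θ ← 0° +30° = 30°
rotate_crank_by(-79°): θ ← 30° -79° = -49°
rotate_crank_by(-44°): θ ← -49° -44° = -93°
rotate_crank_by(+19°): θ ← -93° +19° = -74°
rotate_crank_by(+46°): θ ← -74° +46° = -28°
rotate_crank_by(+75°): θ ← -28° +75° = 47°
rotate_crank_by(+50°): θ ← 47° +50° = 97°
crank pin P = (r cos θ, r sin θ) = (-4.265427, 34.739115)
h = r sin θ − e = 34.739115 − 20 = 14.739115
sin φ = h / L = 14.739115 / 123 = 0.11983021
φ = arcsin(0.11983021) = 6.882303°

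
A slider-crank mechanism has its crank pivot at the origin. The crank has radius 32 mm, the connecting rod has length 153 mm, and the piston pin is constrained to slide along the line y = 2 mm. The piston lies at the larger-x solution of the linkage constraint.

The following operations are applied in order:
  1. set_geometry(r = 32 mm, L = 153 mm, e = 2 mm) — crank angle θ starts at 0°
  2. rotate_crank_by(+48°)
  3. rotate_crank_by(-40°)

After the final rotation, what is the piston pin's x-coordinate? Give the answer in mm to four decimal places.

184.6689

set_geometry: r = 32 mm, L = 153 mm, e = 2 mm; θ ← 0°
rotate_crank_by(+48°): θ ← 0° +48° = 48°
rotate_crank_by(-40°): θ ← 48° -40° = 8°
crank pin P = (r cos θ, r sin θ) = (31.688578, 4.453539)
h = r sin θ − e = 4.453539 − 2 = 2.453539
x = r cos θ + √(L² − h²) = 31.688578 + √(23409.0 − 6.0199) = 31.688578 + 152.980326 = 184.668904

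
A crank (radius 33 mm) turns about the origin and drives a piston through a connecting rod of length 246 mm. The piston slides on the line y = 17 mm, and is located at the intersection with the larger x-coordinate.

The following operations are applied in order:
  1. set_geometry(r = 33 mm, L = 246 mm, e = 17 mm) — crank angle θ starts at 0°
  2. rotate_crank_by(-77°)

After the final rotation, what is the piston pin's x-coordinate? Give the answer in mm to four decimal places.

248.4625

set_geometry: r = 33 mm, L = 246 mm, e = 17 mm; θ ← 0°
rotate_crank_by(-77°): θ ← 0° -77° = -77°
crank pin P = (r cos θ, r sin θ) = (7.423385, -32.154212)
h = r sin θ − e = -32.154212 − 17 = -49.154212
x = r cos θ + √(L² − h²) = 7.423385 + √(60516.0 − 2416.1366) = 7.423385 + 241.039133 = 248.462517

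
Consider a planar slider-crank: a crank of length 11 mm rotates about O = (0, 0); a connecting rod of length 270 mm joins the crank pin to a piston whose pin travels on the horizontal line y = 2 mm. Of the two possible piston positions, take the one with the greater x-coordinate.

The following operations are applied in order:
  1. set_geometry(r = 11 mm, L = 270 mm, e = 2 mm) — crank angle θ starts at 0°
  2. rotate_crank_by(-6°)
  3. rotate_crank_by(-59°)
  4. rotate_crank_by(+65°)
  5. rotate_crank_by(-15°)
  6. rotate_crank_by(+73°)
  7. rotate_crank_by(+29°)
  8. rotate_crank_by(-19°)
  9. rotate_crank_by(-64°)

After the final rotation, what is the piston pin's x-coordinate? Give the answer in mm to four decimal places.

set_geometry: r = 11 mm, L = 270 mm, e = 2 mm; θ ← 0°
rotate_crank_by(-6°): θ ← 0° -6° = -6°
rotate_crank_by(-59°): θ ← -6° -59° = -65°
rotate_crank_by(+65°): θ ← -65° +65° = 0°
rotate_crank_by(-15°): θ ← 0° -15° = -15°
rotate_crank_by(+73°): θ ← -15° +73° = 58°
rotate_crank_by(+29°): θ ← 58° +29° = 87°
rotate_crank_by(-19°): θ ← 87° -19° = 68°
rotate_crank_by(-64°): θ ← 68° -64° = 4°
crank pin P = (r cos θ, r sin θ) = (10.973205, 0.767321)
h = r sin θ − e = 0.767321 − 2 = -1.232679
x = r cos θ + √(L² − h²) = 10.973205 + √(72900.0 − 1.5195) = 10.973205 + 269.997186 = 280.970391

280.9704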